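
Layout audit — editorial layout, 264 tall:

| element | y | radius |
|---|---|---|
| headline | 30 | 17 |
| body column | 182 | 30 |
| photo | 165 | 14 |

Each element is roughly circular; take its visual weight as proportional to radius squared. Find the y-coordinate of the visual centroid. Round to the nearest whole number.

y ≈ 148

Weights ∝ r²: headline 17² = 289, body column 30² = 900, photo 14² = 196; Σw = 1385.
y-moment: 289·30 + 900·182 + 196·165 = 204810; centroid 204810/1385 ≈ 147.88.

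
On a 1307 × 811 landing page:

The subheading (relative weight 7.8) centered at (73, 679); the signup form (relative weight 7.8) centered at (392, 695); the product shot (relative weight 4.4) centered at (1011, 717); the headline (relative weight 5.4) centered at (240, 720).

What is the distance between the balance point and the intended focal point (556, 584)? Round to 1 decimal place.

Weights sum to 7.8 + 7.8 + 4.4 + 5.4 = 25.4.
x-moment: 7.8·73 + 7.8·392 + 4.4·1011 + 5.4·240 = 9371.4; centroid 9371.4/25.4 ≈ 368.95.
y-moment: 7.8·679 + 7.8·695 + 4.4·717 + 5.4·720 = 17760.0; centroid 17760.0/25.4 ≈ 699.21.
From (556, 584): dx = -187.05, dy = 115.21, so the distance is √(dx²+dy²) ≈ 219.68.

≈ 219.7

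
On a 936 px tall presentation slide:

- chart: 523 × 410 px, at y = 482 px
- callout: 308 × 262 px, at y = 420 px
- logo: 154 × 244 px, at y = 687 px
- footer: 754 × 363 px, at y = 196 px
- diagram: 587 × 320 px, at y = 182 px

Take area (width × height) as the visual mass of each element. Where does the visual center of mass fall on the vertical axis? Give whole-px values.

y ≈ 316

Areas → weights: chart 523·410 = 214430, callout 308·262 = 80696, logo 154·244 = 37576, footer 754·363 = 273702, diagram 587·320 = 187840; Σw = 794244.
y-moment: 214430·482 + 80696·420 + 37576·687 + 273702·196 + 187840·182 = 250894764; centroid 250894764/794244 ≈ 315.89.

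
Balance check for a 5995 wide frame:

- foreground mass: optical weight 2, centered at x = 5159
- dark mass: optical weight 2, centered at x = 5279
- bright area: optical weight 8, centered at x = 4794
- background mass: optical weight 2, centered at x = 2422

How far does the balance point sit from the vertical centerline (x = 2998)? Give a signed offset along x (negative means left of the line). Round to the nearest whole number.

Total weight = 2 + 2 + 8 + 2 = 14.
x: (2·5159 + 2·5279 + 8·4794 + 2·2422) / 14 = 64072 / 14 ≈ 4576.57
Against x = 2998, that's 4576.57 − 2998 = 1578.57.

≈ 1579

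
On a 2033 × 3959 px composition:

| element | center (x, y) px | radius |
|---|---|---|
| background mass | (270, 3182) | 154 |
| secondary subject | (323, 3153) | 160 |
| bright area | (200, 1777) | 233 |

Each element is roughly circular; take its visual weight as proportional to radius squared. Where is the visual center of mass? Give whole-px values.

Weights ∝ r²: background mass 154² = 23716, secondary subject 160² = 25600, bright area 233² = 54289; Σw = 103605.
Σw·x = 23716·270 + 25600·323 + 54289·200 = 25529920, so x̄ = 25529920/103605 ≈ 246.42.
Σw·y = 23716·3182 + 25600·3153 + 54289·1777 = 252652665, so ȳ = 252652665/103605 ≈ 2438.61.

(246, 2439)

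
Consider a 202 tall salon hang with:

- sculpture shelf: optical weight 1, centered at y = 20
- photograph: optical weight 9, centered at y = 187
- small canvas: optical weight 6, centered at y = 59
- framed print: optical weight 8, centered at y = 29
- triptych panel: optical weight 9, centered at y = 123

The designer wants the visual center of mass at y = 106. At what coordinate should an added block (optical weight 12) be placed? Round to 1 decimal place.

With the added block, Σw becomes 1 + 9 + 6 + 8 + 9 + 12 = 45.
y: target moment 45×106 = 4770; current 1·20 + 9·187 + 6·59 + 8·29 + 9·123 = 3396; the added block supplies 1374, so y = 1374/12 ≈ 114.50.

y ≈ 114.5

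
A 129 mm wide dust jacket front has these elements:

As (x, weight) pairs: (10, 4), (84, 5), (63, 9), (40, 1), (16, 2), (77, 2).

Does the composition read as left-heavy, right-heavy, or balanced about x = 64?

left-heavy

Weights sum to 4 + 5 + 9 + 1 + 2 + 2 = 23.
x: (4·10 + 5·84 + 9·63 + 1·40 + 2·16 + 2·77) / 23 = 1253 / 23 ≈ 54.48
54.5 lies left of the midline 64, so the layout is left-heavy.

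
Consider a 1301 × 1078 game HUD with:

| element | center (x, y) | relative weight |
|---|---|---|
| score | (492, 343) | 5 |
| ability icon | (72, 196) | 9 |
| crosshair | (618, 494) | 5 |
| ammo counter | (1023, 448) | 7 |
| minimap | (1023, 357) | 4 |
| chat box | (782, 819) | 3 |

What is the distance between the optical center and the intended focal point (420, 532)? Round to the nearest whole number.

Σw = 5 + 9 + 5 + 7 + 4 + 3 = 33.
x: moment 19797 / weight 33 ≈ 599.91
y: moment 12970 / weight 33 ≈ 393.03
Offset from (420, 532): Δx ≈ 179.91, Δy ≈ -138.97; distance = √(Δx² + Δy²) ≈ 227.33.

≈ 227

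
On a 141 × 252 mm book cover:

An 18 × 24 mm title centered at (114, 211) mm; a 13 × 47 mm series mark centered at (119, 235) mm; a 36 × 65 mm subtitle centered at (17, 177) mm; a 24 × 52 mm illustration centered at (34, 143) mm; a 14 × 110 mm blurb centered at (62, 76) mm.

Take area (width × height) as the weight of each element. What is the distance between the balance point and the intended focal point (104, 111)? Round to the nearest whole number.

≈ 70 mm

Areas → weights: title 18·24 = 432, series mark 13·47 = 611, subtitle 36·65 = 2340, illustration 24·52 = 1248, blurb 14·110 = 1540; Σw = 6171.
Σw·x = 432·114 + 611·119 + 2340·17 + 1248·34 + 1540·62 = 299649, so x̄ = 299649/6171 ≈ 48.56.
Σw·y = 432·211 + 611·235 + 2340·177 + 1248·143 + 1540·76 = 944421, so ȳ = 944421/6171 ≈ 153.04.
Relative to (104, 111): Δ = (-55.44, 42.04); |Δ| = √(-55.44² + 42.04²) ≈ 69.58.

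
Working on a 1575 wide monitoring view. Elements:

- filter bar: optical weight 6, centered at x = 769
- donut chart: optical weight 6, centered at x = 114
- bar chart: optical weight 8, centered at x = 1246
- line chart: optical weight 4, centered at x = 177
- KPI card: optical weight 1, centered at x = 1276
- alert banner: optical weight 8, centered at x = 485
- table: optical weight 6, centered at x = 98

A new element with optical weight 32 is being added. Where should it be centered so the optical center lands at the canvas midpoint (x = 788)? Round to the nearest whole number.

x ≈ 1070

New total weight: (6 + 6 + 8 + 4 + 1 + 8 + 6) + 32 = 71.
x: need Σw·x = 71·788 = 55948. Existing = 6·769 + 6·114 + 8·1246 + 4·177 + 1·1276 + 8·485 + 6·98 = 21718. Remainder 34230 / 32 ≈ 1069.69.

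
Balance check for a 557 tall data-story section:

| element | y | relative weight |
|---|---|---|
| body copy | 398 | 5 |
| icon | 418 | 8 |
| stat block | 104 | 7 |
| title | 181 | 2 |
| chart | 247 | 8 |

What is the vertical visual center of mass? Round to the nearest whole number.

y ≈ 280

Weights sum to 5 + 8 + 7 + 2 + 8 = 30.
y: (5·398 + 8·418 + 7·104 + 2·181 + 8·247) / 30 = 8400 / 30 ≈ 280.00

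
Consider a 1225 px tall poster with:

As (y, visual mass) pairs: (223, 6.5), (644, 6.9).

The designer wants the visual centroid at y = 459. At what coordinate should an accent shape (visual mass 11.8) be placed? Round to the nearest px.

y ≈ 481

With the accent shape, Σw becomes 6.5 + 6.9 + 11.8 = 25.2.
Along y: (5893.1 + 11.8·y) / 25.2 = 459 (existing moment 6.5·223 + 6.9·644 = 5893.1) ⇒ y = (11566.8 − 5893.1) / 11.8 ≈ 480.82.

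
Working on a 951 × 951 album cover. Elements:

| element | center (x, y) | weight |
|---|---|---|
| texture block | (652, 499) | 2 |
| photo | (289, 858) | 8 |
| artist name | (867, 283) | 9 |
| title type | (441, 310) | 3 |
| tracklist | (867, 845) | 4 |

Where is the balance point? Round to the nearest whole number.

(623, 566)

Σw = 2 + 8 + 9 + 3 + 4 = 26.
x: (2·652 + 8·289 + 9·867 + 3·441 + 4·867) / 26 = 16210 / 26 ≈ 623.46
y: (2·499 + 8·858 + 9·283 + 3·310 + 4·845) / 26 = 14719 / 26 ≈ 566.12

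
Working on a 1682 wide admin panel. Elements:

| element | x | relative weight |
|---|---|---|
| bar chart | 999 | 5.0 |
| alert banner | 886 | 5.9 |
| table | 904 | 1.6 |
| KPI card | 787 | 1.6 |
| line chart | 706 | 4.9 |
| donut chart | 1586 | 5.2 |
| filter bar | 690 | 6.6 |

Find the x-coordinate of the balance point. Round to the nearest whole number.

Total weight = 5.0 + 5.9 + 1.6 + 1.6 + 4.9 + 5.2 + 6.6 = 30.8.
x-moment: 5.0·999 + 5.9·886 + 1.6·904 + 1.6·787 + 4.9·706 + 5.2·1586 + 6.6·690 = 29188.6; centroid 29188.6/30.8 ≈ 947.68.

x ≈ 948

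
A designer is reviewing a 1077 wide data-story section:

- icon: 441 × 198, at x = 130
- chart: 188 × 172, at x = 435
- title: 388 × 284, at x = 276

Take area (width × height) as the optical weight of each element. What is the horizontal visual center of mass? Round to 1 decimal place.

x ≈ 242.9

Taking area as weight: icon 441·198 = 87318, chart 188·172 = 32336, title 388·284 = 110192. Sum 229846.
x-moment: 87318·130 + 32336·435 + 110192·276 = 55830492; centroid 55830492/229846 ≈ 242.90.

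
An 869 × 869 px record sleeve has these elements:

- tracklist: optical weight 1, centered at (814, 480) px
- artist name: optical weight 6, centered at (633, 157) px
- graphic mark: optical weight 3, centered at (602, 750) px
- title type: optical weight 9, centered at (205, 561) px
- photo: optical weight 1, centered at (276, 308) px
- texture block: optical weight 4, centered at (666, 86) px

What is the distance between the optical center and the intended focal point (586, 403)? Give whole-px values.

≈ 120 px

Total weight = 1 + 6 + 3 + 9 + 1 + 4 = 24.
x-moment: 1·814 + 6·633 + 3·602 + 9·205 + 1·276 + 4·666 = 11203; centroid 11203/24 ≈ 466.79.
y-moment: 1·480 + 6·157 + 3·750 + 9·561 + 1·308 + 4·86 = 9373; centroid 9373/24 ≈ 390.54.
Relative to (586, 403): Δ = (-119.21, -12.46); |Δ| = √(-119.21² + -12.46²) ≈ 119.86.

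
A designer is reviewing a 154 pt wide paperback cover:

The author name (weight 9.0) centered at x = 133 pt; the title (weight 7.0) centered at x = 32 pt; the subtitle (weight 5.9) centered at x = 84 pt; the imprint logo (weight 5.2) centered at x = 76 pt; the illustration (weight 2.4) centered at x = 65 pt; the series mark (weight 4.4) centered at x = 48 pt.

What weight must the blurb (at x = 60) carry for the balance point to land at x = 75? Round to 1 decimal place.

w ≈ 9.1

Fixed elements: Σw = 9.0 + 7.0 + 5.9 + 5.2 + 2.4 + 4.4 = 33.9, Σw·x = 9.0·133 + 7.0·32 + 5.9·84 + 5.2·76 + 2.4·65 + 4.4·48 = 2679.0.
Balance at x = 75 requires (2679.0 + w·60) / (33.9 + w) = 75.
Rearranging, w·(60 − 75) = 75·33.9 − 2679.0 = -136.5, so w ≈ -136.5/-15 = 9.10.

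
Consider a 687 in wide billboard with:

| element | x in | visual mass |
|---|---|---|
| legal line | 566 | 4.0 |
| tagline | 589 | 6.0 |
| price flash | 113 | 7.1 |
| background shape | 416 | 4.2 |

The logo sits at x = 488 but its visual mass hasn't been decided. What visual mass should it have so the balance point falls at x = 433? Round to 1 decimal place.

w ≈ 15.9

Fixed elements: Σw = 4.0 + 6.0 + 7.1 + 4.2 = 21.3, Σw·x = 4.0·566 + 6.0·589 + 7.1·113 + 4.2·416 = 8347.5.
Set Σw·x/Σw = 433: (8347.5 + 488w) = 433·(21.3 + w).
Rearranging, w·(488 − 433) = 433·21.3 − 8347.5 = 875.4, so w ≈ 875.4/55 = 15.92.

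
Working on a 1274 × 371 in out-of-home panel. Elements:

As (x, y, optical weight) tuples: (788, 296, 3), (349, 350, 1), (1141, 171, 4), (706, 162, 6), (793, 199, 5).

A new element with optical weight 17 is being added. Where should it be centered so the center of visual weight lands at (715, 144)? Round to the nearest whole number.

After adding the new element, total weight = 3 + 1 + 4 + 6 + 5 + 17 = 36.
x: target moment 36×715 = 25740; current 3·788 + 1·349 + 4·1141 + 6·706 + 5·793 = 15478; the new element supplies 10262, so x = 10262/17 ≈ 603.65.
y: target moment 36×144 = 5184; current 3·296 + 1·350 + 4·171 + 6·162 + 5·199 = 3889; the new element supplies 1295, so y = 1295/17 ≈ 76.18.

(604, 76)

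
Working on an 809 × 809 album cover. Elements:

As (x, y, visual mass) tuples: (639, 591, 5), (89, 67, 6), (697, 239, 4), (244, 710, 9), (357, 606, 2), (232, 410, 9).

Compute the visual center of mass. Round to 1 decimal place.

(329.0, 445.9)

Total weight = 5 + 6 + 4 + 9 + 2 + 9 = 35.
Σw·x = 11515; x̄ = 11515/35 ≈ 329.00.
y: moment 15605 / weight 35 ≈ 445.86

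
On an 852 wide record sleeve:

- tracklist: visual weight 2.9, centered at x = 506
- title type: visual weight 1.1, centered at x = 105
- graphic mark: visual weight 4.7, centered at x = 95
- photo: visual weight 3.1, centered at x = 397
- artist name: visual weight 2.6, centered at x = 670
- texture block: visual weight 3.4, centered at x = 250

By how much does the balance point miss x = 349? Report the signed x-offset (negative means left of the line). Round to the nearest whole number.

Σw = 2.9 + 1.1 + 4.7 + 3.1 + 2.6 + 3.4 = 17.8.
Σw·x = 2.9·506 + 1.1·105 + 4.7·95 + 3.1·397 + 2.6·670 + 3.4·250 = 5852.1, so x̄ = 5852.1/17.8 ≈ 328.77.
Offset from x = 349: 328.77 − 349 ≈ -20.23.

≈ -20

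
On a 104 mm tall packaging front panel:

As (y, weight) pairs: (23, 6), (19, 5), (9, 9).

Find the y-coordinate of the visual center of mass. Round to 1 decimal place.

y ≈ 15.7

Weights sum to 6 + 5 + 9 = 20.
y: (6·23 + 5·19 + 9·9) / 20 = 314 / 20 ≈ 15.70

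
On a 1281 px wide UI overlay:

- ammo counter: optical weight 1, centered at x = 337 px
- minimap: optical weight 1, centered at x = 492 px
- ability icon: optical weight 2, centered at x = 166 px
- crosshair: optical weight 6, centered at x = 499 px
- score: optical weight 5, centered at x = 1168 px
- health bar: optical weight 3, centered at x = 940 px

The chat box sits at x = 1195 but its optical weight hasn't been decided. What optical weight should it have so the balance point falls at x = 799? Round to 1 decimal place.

w ≈ 4.0

Known weights sum to 1 + 1 + 2 + 6 + 5 + 3 = 18; their moment is 1·337 + 1·492 + 2·166 + 6·499 + 5·1168 + 3·940 = 12815.
Set Σw·x/Σw = 799: (12815 + 1195w) = 799·(18 + w).
Solving: w = (799·18 − 12815) / (1195 − 799) = 1567 / 396 ≈ 3.96.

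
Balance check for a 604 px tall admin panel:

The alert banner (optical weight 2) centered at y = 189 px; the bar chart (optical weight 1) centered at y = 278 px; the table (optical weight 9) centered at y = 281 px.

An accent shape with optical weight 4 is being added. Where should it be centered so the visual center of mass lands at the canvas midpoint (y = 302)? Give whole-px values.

y ≈ 412

With the accent shape, Σw becomes 2 + 1 + 9 + 4 = 16.
y: need Σw·y = 16·302 = 4832. Existing = 2·189 + 1·278 + 9·281 = 3185. Remainder 1647 / 4 ≈ 411.75.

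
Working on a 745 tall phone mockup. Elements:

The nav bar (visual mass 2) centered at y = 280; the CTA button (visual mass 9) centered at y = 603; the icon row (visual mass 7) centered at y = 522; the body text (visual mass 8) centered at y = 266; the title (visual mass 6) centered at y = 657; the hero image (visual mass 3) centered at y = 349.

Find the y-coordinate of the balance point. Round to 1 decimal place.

y ≈ 478.8

Σw = 2 + 9 + 7 + 8 + 6 + 3 = 35.
Σw·y = 2·280 + 9·603 + 7·522 + 8·266 + 6·657 + 3·349 = 16758, so ȳ = 16758/35 ≈ 478.80.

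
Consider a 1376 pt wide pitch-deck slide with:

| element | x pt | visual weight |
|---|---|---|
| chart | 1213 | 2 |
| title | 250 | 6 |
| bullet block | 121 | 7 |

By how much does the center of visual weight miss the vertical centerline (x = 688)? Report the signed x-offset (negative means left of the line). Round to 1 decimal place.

≈ -369.8 pt

Total weight = 2 + 6 + 7 = 15.
x: (2·1213 + 6·250 + 7·121) / 15 = 4773 / 15 ≈ 318.20
Difference: 318.20 − 688 ≈ -369.80.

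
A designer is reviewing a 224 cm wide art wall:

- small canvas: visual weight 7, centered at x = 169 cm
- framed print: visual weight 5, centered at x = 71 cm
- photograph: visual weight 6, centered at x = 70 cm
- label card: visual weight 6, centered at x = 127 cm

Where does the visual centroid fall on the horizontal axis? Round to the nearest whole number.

Σw = 7 + 5 + 6 + 6 = 24.
x-moment: 7·169 + 5·71 + 6·70 + 6·127 = 2720; centroid 2720/24 ≈ 113.33.

x ≈ 113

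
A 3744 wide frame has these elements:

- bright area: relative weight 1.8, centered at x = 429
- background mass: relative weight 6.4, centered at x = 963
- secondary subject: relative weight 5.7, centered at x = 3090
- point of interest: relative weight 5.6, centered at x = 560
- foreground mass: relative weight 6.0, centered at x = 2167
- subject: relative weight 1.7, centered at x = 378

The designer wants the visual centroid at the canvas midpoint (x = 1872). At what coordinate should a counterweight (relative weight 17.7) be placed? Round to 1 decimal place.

After adding the counterweight, total weight = 1.8 + 6.4 + 5.7 + 5.6 + 6.0 + 1.7 + 17.7 = 44.9.
Along x: (41329.0 + 17.7·x) / 44.9 = 1872 (existing moment 1.8·429 + 6.4·963 + 5.7·3090 + 5.6·560 + 6.0·2167 + 1.7·378 = 41329.0) ⇒ x = (84052.8 − 41329.0) / 17.7 ≈ 2413.77.

x ≈ 2413.8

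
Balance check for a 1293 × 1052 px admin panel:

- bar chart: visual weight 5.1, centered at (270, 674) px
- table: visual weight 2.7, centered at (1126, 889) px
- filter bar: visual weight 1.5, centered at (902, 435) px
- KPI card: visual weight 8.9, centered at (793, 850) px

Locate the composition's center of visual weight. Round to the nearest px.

Total weight = 5.1 + 2.7 + 1.5 + 8.9 = 18.2.
Σw·x = 5.1·270 + 2.7·1126 + 1.5·902 + 8.9·793 = 12827.9, so x̄ = 12827.9/18.2 ≈ 704.83.
Σw·y = 5.1·674 + 2.7·889 + 1.5·435 + 8.9·850 = 14055.2, so ȳ = 14055.2/18.2 ≈ 772.26.

(705, 772)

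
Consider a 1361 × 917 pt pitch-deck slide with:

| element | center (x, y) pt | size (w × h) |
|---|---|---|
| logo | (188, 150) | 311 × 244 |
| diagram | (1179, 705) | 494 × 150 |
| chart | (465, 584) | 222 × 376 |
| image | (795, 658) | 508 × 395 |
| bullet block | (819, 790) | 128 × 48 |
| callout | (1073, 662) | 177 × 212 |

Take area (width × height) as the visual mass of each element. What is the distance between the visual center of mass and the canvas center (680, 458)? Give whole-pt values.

≈ 123 pt

Taking area as weight: logo 311·244 = 75884, diagram 494·150 = 74100, chart 222·376 = 83472, image 508·395 = 200660, bullet block 128·48 = 6144, callout 177·212 = 37524. Sum 477784.
x: (75884·188 + 74100·1179 + 83472·465 + 200660·795 + 6144·819 + 37524·1073) / 477784 = 345264460 / 477784 ≈ 722.64
y: (75884·150 + 74100·705 + 83472·584 + 200660·658 + 6144·790 + 37524·662) / 477784 = 274099676 / 477784 ≈ 573.69
From (680, 458): dx = 42.64, dy = 115.69, so the distance is √(dx²+dy²) ≈ 123.30.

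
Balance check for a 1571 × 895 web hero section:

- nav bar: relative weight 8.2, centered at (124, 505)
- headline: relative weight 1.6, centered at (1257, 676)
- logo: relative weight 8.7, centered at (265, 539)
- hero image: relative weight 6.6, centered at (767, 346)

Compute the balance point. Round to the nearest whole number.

(414, 486)

Weights sum to 8.2 + 1.6 + 8.7 + 6.6 = 25.1.
Σw·x = 8.2·124 + 1.6·1257 + 8.7·265 + 6.6·767 = 10395.7, so x̄ = 10395.7/25.1 ≈ 414.17.
Σw·y = 8.2·505 + 1.6·676 + 8.7·539 + 6.6·346 = 12195.5, so ȳ = 12195.5/25.1 ≈ 485.88.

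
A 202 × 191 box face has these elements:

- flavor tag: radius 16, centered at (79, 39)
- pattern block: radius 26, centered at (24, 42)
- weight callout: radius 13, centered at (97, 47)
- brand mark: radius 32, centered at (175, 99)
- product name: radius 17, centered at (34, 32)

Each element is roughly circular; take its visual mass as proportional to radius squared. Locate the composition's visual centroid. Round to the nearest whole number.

Weights ∝ r²: flavor tag 16² = 256, pattern block 26² = 676, weight callout 13² = 169, brand mark 32² = 1024, product name 17² = 289; Σw = 2414.
Σw·x = 256·79 + 676·24 + 169·97 + 1024·175 + 289·34 = 241867, so x̄ = 241867/2414 ≈ 100.19.
Σw·y = 256·39 + 676·42 + 169·47 + 1024·99 + 289·32 = 156943, so ȳ = 156943/2414 ≈ 65.01.

(100, 65)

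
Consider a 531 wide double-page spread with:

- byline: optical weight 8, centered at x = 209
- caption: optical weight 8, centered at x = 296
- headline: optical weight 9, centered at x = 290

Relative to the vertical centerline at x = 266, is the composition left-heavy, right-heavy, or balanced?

balanced

Σw = 8 + 8 + 9 = 25.
x: (8·209 + 8·296 + 9·290) / 25 = 6650 / 25 ≈ 266.00
266.00 = 266 exactly: balanced.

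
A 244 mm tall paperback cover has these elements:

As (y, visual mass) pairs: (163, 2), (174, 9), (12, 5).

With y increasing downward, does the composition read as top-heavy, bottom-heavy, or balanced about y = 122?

Weights sum to 2 + 9 + 5 = 16.
y-moment: 2·163 + 9·174 + 5·12 = 1952; centroid 1952/16 ≈ 122.00.
That equals the midline 122 — balanced.

balanced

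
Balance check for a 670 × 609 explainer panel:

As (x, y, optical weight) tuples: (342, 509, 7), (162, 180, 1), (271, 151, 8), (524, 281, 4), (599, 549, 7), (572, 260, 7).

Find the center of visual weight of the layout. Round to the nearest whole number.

(442, 345)

Σw = 7 + 1 + 8 + 4 + 7 + 7 = 34.
Σw·x = 7·342 + 1·162 + 8·271 + 4·524 + 7·599 + 7·572 = 15017, so x̄ = 15017/34 ≈ 441.68.
Σw·y = 7·509 + 1·180 + 8·151 + 4·281 + 7·549 + 7·260 = 11738, so ȳ = 11738/34 ≈ 345.24.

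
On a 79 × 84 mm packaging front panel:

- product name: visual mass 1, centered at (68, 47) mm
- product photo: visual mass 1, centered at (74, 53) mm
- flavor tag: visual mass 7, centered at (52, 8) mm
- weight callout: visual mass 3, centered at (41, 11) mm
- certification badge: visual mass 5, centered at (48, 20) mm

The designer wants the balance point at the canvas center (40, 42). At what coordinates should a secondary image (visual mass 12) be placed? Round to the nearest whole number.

After adding the secondary image, total weight = 1 + 1 + 7 + 3 + 5 + 12 = 29.
Along x: (869 + 12·x) / 29 = 40 (existing moment 1·68 + 1·74 + 7·52 + 3·41 + 5·48 = 869) ⇒ x = (1160 − 869) / 12 ≈ 24.25.
Along y: (289 + 12·y) / 29 = 42 (existing moment 1·47 + 1·53 + 7·8 + 3·11 + 5·20 = 289) ⇒ y = (1218 − 289) / 12 ≈ 77.42.

(24, 77)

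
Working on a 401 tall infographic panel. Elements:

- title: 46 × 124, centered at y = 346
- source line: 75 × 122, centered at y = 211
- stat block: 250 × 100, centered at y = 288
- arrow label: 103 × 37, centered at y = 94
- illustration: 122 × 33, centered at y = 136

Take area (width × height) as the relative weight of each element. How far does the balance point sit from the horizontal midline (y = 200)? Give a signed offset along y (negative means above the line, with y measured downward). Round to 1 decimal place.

Areas → weights: title 46·124 = 5704, source line 75·122 = 9150, stat block 250·100 = 25000, arrow label 103·37 = 3811, illustration 122·33 = 4026; Σw = 47691.
y: (5704·346 + 9150·211 + 25000·288 + 3811·94 + 4026·136) / 47691 = 12010004 / 47691 ≈ 251.83
Offset from y = 200: 251.83 − 200 ≈ 51.83.

≈ 51.8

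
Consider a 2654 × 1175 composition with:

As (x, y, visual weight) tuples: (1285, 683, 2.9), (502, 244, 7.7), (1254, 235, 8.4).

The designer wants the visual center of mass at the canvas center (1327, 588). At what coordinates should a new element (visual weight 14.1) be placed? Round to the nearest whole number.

New total weight: (2.9 + 7.7 + 8.4) + 14.1 = 33.1.
x: target moment 33.1×1327 = 43923.7; current 2.9·1285 + 7.7·502 + 8.4·1254 = 18125.5; the new element supplies 25798.2, so x = 25798.2/14.1 ≈ 1829.66.
y: target moment 33.1×588 = 19462.8; current 2.9·683 + 7.7·244 + 8.4·235 = 5833.5; the new element supplies 13629.3, so y = 13629.3/14.1 ≈ 966.62.

(1830, 967)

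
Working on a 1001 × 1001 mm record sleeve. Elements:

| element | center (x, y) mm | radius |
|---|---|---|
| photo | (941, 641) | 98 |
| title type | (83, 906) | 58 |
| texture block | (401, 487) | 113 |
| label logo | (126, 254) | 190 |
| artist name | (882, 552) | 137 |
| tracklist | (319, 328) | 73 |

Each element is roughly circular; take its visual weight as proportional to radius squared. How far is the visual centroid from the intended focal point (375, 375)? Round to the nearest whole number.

≈ 78 mm

Weights ∝ r²: photo 98² = 9604, title type 58² = 3364, texture block 113² = 12769, label logo 190² = 36100, artist name 137² = 18769, tracklist 73² = 5329; Σw = 85935.
x: moment 37239754 / weight 85935 ≈ 433.35
y: moment 36700251 / weight 85935 ≈ 427.07
Relative to (375, 375): Δ = (58.35, 52.07); |Δ| = √(58.35² + 52.07²) ≈ 78.20.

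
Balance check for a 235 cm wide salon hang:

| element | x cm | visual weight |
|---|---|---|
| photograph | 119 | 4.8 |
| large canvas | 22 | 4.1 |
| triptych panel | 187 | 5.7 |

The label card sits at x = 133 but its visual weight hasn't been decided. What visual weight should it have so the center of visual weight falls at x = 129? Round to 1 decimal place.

w ≈ 39.0

Fixed elements: Σw = 4.8 + 4.1 + 5.7 = 14.6, Σw·x = 4.8·119 + 4.1·22 + 5.7·187 = 1727.3.
Balance at x = 129 requires (1727.3 + w·133) / (14.6 + w) = 129.
Rearranging, w·(133 − 129) = 129·14.6 − 1727.3 = 156.1, so w ≈ 156.1/4 = 39.02.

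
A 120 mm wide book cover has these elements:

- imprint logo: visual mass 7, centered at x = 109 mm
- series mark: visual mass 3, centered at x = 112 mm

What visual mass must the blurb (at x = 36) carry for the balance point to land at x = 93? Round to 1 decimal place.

Fixed elements: Σw = 7 + 3 = 10, Σw·x = 7·109 + 3·112 = 1099.
For the centroid to hit 93: (1099 + w·36) / (10 + w) = 93.
Solving: w = (93·10 − 1099) / (36 − 93) = -169 / -57 ≈ 2.96.

w ≈ 3.0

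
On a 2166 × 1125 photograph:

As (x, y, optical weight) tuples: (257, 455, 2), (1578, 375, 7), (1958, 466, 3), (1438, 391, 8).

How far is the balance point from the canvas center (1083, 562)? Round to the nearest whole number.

Weights sum to 2 + 7 + 3 + 8 = 20.
x-moment: 2·257 + 7·1578 + 3·1958 + 8·1438 = 28938; centroid 28938/20 ≈ 1446.90.
y-moment: 2·455 + 7·375 + 3·466 + 8·391 = 8061; centroid 8061/20 ≈ 403.05.
From (1083, 562): dx = 363.90, dy = -158.95, so the distance is √(dx²+dy²) ≈ 397.10.

≈ 397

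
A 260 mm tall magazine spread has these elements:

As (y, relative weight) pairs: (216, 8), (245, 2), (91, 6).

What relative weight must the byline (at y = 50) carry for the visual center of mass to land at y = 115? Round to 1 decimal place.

Existing Σw = 16 (8 + 2 + 6); existing moment 8·216 + 2·245 + 6·91 = 2764.
Balance at y = 115 requires (2764 + w·50) / (16 + w) = 115.
Rearranging, w·(50 − 115) = 115·16 − 2764 = -924, so w ≈ -924/-65 = 14.22.

w ≈ 14.2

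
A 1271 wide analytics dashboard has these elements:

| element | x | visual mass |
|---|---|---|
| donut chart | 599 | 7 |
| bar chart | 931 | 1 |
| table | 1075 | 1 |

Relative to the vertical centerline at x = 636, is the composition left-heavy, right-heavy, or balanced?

right-heavy

Total weight = 7 + 1 + 1 = 9.
Σw·x = 7·599 + 1·931 + 1·1075 = 6199, so x̄ = 6199/9 ≈ 688.78.
Since 688.8 is right of 636, the composition reads right-heavy.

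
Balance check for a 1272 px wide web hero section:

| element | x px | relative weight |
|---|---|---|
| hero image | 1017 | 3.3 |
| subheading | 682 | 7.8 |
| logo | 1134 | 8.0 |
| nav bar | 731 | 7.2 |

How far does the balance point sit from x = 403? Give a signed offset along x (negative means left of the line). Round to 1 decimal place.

≈ 471.9 px

Σw = 3.3 + 7.8 + 8.0 + 7.2 = 26.3.
x: (3.3·1017 + 7.8·682 + 8.0·1134 + 7.2·731) / 26.3 = 23010.9 / 26.3 ≈ 874.94
Against x = 403, that's 874.94 − 403 = 471.94.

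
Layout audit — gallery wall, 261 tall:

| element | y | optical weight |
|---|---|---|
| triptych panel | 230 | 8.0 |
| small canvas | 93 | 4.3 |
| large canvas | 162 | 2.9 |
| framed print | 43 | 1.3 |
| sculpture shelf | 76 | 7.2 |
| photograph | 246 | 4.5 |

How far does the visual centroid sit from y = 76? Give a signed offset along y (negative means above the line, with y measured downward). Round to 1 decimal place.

Total weight = 8.0 + 4.3 + 2.9 + 1.3 + 7.2 + 4.5 = 28.2.
y: moment 4419.8 / weight 28.2 ≈ 156.73
Difference: 156.73 − 76 ≈ 80.73.

≈ 80.7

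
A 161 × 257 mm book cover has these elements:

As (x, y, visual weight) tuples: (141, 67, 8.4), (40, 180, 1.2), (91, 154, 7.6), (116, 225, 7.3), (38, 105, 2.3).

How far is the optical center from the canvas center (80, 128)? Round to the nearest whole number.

Total weight = 8.4 + 1.2 + 7.6 + 7.3 + 2.3 = 26.8.
Σw·x = 8.4·141 + 1.2·40 + 7.6·91 + 7.3·116 + 2.3·38 = 2858.2, so x̄ = 2858.2/26.8 ≈ 106.65.
Σw·y = 8.4·67 + 1.2·180 + 7.6·154 + 7.3·225 + 2.3·105 = 3833.2, so ȳ = 3833.2/26.8 ≈ 143.03.
Offset from (80, 128): Δx ≈ 26.65, Δy ≈ 15.03; distance = √(Δx² + Δy²) ≈ 30.60.

≈ 31 mm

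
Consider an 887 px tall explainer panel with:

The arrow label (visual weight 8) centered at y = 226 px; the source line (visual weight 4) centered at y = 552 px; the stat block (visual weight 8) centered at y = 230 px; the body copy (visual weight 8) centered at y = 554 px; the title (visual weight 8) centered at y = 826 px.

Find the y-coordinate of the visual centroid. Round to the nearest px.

Weights sum to 8 + 4 + 8 + 8 + 8 = 36.
y-moment: 8·226 + 4·552 + 8·230 + 8·554 + 8·826 = 16896; centroid 16896/36 ≈ 469.33.

y ≈ 469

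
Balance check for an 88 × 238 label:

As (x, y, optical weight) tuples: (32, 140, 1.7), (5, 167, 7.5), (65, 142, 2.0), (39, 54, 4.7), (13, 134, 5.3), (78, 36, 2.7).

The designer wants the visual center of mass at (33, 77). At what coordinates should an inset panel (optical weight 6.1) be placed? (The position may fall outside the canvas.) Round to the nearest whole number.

After adding the inset panel, total weight = 1.7 + 7.5 + 2.0 + 4.7 + 5.3 + 2.7 + 6.1 = 30.0.
x: target moment 30.0×33 = 990.0; current 1.7·32 + 7.5·5 + 2.0·65 + 4.7·39 + 5.3·13 + 2.7·78 = 684.7; the inset panel supplies 305.3, so x = 305.3/6.1 ≈ 50.05.
y: target moment 30.0×77 = 2310.0; current 1.7·140 + 7.5·167 + 2.0·142 + 4.7·54 + 5.3·134 + 2.7·36 = 2835.7; the inset panel supplies -525.7, so y = -525.7/6.1 ≈ -86.18.

(50, -86)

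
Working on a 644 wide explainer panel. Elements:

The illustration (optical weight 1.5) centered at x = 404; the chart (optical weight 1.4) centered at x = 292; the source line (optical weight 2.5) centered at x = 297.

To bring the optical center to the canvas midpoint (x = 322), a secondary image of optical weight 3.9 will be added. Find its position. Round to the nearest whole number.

After adding the secondary image, total weight = 1.5 + 1.4 + 2.5 + 3.9 = 9.3.
x: need Σw·x = 9.3·322 = 2994.6. Existing = 1.5·404 + 1.4·292 + 2.5·297 = 1757.3. Remainder 1237.3 / 3.9 ≈ 317.26.

x ≈ 317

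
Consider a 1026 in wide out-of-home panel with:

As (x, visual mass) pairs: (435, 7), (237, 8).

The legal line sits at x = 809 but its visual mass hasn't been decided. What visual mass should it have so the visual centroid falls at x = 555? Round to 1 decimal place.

Existing Σw = 15 (7 + 8); existing moment 7·435 + 8·237 = 4941.
For the centroid to hit 555: (4941 + w·809) / (15 + w) = 555.
Rearranging, w·(809 − 555) = 555·15 − 4941 = 3384, so w ≈ 3384/254 = 13.32.

w ≈ 13.3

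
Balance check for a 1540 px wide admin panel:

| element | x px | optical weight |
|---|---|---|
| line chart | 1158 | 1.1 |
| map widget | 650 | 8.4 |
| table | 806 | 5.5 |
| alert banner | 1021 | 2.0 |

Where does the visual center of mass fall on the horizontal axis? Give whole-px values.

Total weight = 1.1 + 8.4 + 5.5 + 2.0 = 17.0.
Σw·x = 1.1·1158 + 8.4·650 + 5.5·806 + 2.0·1021 = 13208.8, so x̄ = 13208.8/17.0 ≈ 776.99.

x ≈ 777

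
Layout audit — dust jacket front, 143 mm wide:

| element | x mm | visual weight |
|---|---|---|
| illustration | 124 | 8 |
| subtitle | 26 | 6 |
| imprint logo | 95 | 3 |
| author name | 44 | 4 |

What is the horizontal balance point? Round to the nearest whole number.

x ≈ 77

Total weight = 8 + 6 + 3 + 4 = 21.
Σw·x = 8·124 + 6·26 + 3·95 + 4·44 = 1609, so x̄ = 1609/21 ≈ 76.62.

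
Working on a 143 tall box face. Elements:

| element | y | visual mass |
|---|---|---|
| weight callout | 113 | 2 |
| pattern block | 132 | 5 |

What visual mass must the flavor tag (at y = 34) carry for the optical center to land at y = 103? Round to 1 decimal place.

w ≈ 2.4

Existing Σw = 7 (2 + 5); existing moment 2·113 + 5·132 = 886.
Balance at y = 103 requires (886 + w·34) / (7 + w) = 103.
Solving: w = (103·7 − 886) / (34 − 103) = -165 / -69 ≈ 2.39.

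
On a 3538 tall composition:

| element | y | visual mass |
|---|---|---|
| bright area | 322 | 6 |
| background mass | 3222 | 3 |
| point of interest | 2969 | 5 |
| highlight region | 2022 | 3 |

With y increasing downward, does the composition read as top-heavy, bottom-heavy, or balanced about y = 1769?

bottom-heavy

Σw = 6 + 3 + 5 + 3 = 17.
Σw·y = 6·322 + 3·3222 + 5·2969 + 3·2022 = 32509, so ȳ = 32509/17 ≈ 1912.29.
1912.3 vs midline 1769 → bottom-heavy.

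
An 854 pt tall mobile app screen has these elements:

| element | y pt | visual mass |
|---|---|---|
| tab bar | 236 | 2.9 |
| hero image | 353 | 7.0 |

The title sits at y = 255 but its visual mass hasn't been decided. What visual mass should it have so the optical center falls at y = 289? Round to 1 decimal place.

w ≈ 8.7

Existing Σw = 9.9 (2.9 + 7.0); existing moment 2.9·236 + 7.0·353 = 3155.4.
Balance at y = 289 requires (3155.4 + w·255) / (9.9 + w) = 289.
Rearranging, w·(255 − 289) = 289·9.9 − 3155.4 = -294.3, so w ≈ -294.3/-34 = 8.66.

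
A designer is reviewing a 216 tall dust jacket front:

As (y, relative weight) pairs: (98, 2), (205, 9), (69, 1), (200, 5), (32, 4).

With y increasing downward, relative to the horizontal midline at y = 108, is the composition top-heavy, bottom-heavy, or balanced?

bottom-heavy

Total weight = 2 + 9 + 1 + 5 + 4 = 21.
y-moment: 2·98 + 9·205 + 1·69 + 5·200 + 4·32 = 3238; centroid 3238/21 ≈ 154.19.
154.2 lies below (larger y than) the midline 108, so the layout is bottom-heavy.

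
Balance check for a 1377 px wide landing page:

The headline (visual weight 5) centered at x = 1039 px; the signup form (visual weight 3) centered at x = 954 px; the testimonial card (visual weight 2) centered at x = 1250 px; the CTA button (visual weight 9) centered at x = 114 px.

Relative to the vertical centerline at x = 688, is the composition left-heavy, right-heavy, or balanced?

left-heavy

Weights sum to 5 + 3 + 2 + 9 = 19.
x-moment: 5·1039 + 3·954 + 2·1250 + 9·114 = 11583; centroid 11583/19 ≈ 609.63.
609.6 lies left of the midline 688, so the layout is left-heavy.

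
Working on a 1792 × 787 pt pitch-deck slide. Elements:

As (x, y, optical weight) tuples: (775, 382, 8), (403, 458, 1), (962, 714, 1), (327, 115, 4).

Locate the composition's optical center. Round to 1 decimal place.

Weights sum to 8 + 1 + 1 + 4 = 14.
x: (8·775 + 1·403 + 1·962 + 4·327) / 14 = 8873 / 14 ≈ 633.79
y: (8·382 + 1·458 + 1·714 + 4·115) / 14 = 4688 / 14 ≈ 334.86

(633.8, 334.9)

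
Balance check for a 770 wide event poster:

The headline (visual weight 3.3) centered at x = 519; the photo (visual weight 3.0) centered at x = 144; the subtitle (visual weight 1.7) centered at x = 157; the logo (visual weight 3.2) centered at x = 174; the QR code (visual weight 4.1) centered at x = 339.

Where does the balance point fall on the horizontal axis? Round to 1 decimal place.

Total weight = 3.3 + 3.0 + 1.7 + 3.2 + 4.1 = 15.3.
Σw·x = 3.3·519 + 3.0·144 + 1.7·157 + 3.2·174 + 4.1·339 = 4358.3, so x̄ = 4358.3/15.3 ≈ 284.86.

x ≈ 284.9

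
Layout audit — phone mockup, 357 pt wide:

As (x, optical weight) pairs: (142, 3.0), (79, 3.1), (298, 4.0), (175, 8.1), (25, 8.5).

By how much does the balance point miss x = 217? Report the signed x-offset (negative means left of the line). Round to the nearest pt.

Total weight = 3.0 + 3.1 + 4.0 + 8.1 + 8.5 = 26.7.
x: (3.0·142 + 3.1·79 + 4.0·298 + 8.1·175 + 8.5·25) / 26.7 = 3492.9 / 26.7 ≈ 130.82
Difference: 130.82 − 217 ≈ -86.18.

≈ -86 pt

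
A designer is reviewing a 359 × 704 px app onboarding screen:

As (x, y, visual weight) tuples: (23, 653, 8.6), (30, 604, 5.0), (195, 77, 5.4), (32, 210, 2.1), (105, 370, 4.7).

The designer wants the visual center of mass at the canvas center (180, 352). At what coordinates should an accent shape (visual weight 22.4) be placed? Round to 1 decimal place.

New total weight: (8.6 + 5.0 + 5.4 + 2.1 + 4.7) + 22.4 = 48.2.
x: need Σw·x = 48.2·180 = 8676.0. Existing = 8.6·23 + 5.0·30 + 5.4·195 + 2.1·32 + 4.7·105 = 1961.5. Remainder 6714.5 / 22.4 ≈ 299.75.
y: need Σw·y = 48.2·352 = 16966.4. Existing = 8.6·653 + 5.0·604 + 5.4·77 + 2.1·210 + 4.7·370 = 11231.6. Remainder 5734.8 / 22.4 ≈ 256.02.

(299.8, 256.0)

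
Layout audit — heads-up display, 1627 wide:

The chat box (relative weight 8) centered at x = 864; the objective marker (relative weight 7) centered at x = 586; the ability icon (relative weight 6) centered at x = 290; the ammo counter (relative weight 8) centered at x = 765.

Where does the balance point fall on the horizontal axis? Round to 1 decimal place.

Σw = 8 + 7 + 6 + 8 = 29.
Σw·x = 8·864 + 7·586 + 6·290 + 8·765 = 18874, so x̄ = 18874/29 ≈ 650.83.

x ≈ 650.8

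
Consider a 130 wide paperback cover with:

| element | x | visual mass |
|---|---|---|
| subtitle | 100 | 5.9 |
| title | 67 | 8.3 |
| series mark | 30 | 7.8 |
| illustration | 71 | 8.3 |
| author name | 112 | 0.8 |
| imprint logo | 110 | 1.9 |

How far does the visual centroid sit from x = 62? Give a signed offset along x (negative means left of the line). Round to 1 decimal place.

Σw = 5.9 + 8.3 + 7.8 + 8.3 + 0.8 + 1.9 = 33.0.
x: (5.9·100 + 8.3·67 + 7.8·30 + 8.3·71 + 0.8·112 + 1.9·110) / 33.0 = 2268.0 / 33.0 ≈ 68.73
Offset from x = 62: 68.73 − 62 ≈ 6.73.

≈ 6.7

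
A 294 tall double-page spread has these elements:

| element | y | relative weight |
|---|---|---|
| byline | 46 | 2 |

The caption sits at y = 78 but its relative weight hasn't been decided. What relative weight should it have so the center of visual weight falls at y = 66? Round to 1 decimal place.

The single fixed element contributes weight 2, moment 2·46 = 92.
Balance at y = 66 requires (92 + w·78) / (2 + w) = 66.
Solving: w = (66·2 − 92) / (78 − 66) = 40 / 12 ≈ 3.33.

w ≈ 3.3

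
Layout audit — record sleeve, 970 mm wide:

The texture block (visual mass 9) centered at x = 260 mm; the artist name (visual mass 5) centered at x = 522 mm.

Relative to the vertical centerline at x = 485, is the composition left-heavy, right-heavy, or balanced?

Σw = 9 + 5 = 14.
x: (9·260 + 5·522) / 14 = 4950 / 14 ≈ 353.57
353.6 lies left of the midline 485, so the layout is left-heavy.

left-heavy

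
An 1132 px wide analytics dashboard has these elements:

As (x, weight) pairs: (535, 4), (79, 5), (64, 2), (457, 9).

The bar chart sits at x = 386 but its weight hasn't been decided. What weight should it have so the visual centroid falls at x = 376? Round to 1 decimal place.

w ≈ 74.4

Existing Σw = 20 (4 + 5 + 2 + 9); existing moment 4·535 + 5·79 + 2·64 + 9·457 = 6776.
For the centroid to hit 376: (6776 + w·386) / (20 + w) = 376.
Rearranging, w·(386 − 376) = 376·20 − 6776 = 744, so w ≈ 744/10 = 74.40.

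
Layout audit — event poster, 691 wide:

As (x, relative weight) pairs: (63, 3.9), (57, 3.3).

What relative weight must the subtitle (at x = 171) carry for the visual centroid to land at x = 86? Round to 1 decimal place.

w ≈ 2.2

Existing Σw = 7.2 (3.9 + 3.3); existing moment 3.9·63 + 3.3·57 = 433.8.
For the centroid to hit 86: (433.8 + w·171) / (7.2 + w) = 86.
Rearranging, w·(171 − 86) = 86·7.2 − 433.8 = 185.4, so w ≈ 185.4/85 = 2.18.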